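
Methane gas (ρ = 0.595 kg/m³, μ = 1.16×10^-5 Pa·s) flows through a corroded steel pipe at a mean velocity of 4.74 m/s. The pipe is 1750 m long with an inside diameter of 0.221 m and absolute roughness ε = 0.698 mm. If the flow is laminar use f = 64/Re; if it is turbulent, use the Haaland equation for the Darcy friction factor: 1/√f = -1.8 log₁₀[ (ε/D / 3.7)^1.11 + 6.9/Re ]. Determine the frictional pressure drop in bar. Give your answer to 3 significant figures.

Reynolds number Re = ρVD/μ = 0.595 · 4.74 · 0.221 / 1.16e-05 = 5.373e+04.
Re > 4000 → turbulent. Relative roughness ε/D = 0.000698/0.221 = 0.00316. Haaland: 1/√f = -1.8 log₁₀[(0.00316/3.7)^1.11 + 6.9/5.373e+04] = -1.8 log₁₀[0.000392 + 0.000128] = 5.91, so f = 0.02863.
Darcy-Weisbach: ΔP = f(L/D)(ρV²/2) = 0.02863·(1750/0.221)·(0.595·4.74²/2) = 0.02863·7919·6.684 = 1515 Pa.
ΔP = 1515 Pa = 0.0152 bar.

ΔP ≈ 0.0152 bar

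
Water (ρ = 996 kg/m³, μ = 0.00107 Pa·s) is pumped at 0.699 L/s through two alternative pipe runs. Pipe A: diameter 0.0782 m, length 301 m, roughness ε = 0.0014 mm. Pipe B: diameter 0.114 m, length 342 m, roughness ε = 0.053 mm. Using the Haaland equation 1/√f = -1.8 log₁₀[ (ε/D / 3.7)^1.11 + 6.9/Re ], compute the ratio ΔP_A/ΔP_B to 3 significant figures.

ΔP_A/ΔP_B ≈ 5.15

Pipe A: V = Q/A = 0.000699/0.004803 = 0.1455 m/s; Re = 1.059e+04; ε/D = 1.79e-05; Haaland → f = 0.03042; ΔP_A = f(L/D)(ρV²/2) = 1235 Pa.
Pipe B: V = Q/A = 0.000699/0.01021 = 0.06848 m/s; Re = 7267; ε/D = 0.000465; Haaland → f = 0.03426; ΔP_B = f(L/D)(ρV²/2) = 240 Pa.
ΔP_A/ΔP_B = 1235/240 = 5.15.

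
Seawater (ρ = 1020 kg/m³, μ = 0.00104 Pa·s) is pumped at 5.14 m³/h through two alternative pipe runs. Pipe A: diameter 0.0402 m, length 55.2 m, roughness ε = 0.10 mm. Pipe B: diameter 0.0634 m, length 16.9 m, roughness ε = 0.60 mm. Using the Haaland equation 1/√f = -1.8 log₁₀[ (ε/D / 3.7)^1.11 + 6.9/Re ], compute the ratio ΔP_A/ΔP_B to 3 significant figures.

ΔP_A/ΔP_B ≈ 22.4

Pipe A: V = Q/A = 0.001428/0.001269 = 1.125 m/s; Re = 4.435e+04; ε/D = 0.00249; Haaland → f = 0.02766; ΔP_A = f(L/D)(ρV²/2) = 2.451e+04 Pa.
Pipe B: V = Q/A = 0.001428/0.003157 = 0.4523 m/s; Re = 2.812e+04; ε/D = 0.00946; Haaland → f = 0.03927; ΔP_B = f(L/D)(ρV²/2) = 1092 Pa.
ΔP_A/ΔP_B = 2.451e+04/1092 = 22.4.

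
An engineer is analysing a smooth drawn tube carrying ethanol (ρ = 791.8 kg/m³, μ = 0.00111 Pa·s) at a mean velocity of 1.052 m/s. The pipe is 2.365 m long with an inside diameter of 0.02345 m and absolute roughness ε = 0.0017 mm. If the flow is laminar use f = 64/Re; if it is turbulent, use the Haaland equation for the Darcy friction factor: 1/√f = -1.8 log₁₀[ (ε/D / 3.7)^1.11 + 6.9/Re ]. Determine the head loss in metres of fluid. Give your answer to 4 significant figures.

h_f ≈ 0.1519 m

Reynolds number Re = ρVD/μ = 791.8 · 1.052 · 0.02345 / 0.00111 = 1.76e+04.
Re > 4000 → turbulent. Relative roughness ε/D = 1.7e-06/0.02345 = 7.25e-05. Haaland: 1/√f = -1.8 log₁₀[(7.25e-05/3.7)^1.11 + 6.9/1.76e+04] = -1.8 log₁₀[5.95e-06 + 0.000392] = 6.12, so f = 0.0267.
Darcy-Weisbach: ΔP = f(L/D)(ρV²/2) = 0.0267·(2.365/0.02345)·(791.8·1.052²/2) = 0.0267·100.9·438.1 = 1180 Pa.
Head loss h_f = ΔP/(ρg) = 1180/(791.8·9.81) = 0.1519 m.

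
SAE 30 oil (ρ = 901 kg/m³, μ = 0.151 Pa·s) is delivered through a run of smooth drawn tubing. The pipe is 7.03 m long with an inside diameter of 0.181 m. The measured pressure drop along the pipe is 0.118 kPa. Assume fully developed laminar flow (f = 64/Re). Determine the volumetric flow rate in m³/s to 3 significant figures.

Q ≈ 0.00293 m³/s

For laminar flow, f = 64/Re with Re = ρVD/μ, so Darcy-Weisbach reduces to ΔP = 32μLV/D². Solving for V: V = ΔP·D²/(32μL) = 118·(0.181)²/(32·0.151·7.03) = 0.1138 m/s.
Check: Re = ρVD/μ = 901·0.1138·0.181/0.151 = 122.9 < 2300, so the laminar assumption holds.
Q = V·A = 0.1138·(π/4·0.181²) = 0.002928 m³/s = 0.00293 m³/s.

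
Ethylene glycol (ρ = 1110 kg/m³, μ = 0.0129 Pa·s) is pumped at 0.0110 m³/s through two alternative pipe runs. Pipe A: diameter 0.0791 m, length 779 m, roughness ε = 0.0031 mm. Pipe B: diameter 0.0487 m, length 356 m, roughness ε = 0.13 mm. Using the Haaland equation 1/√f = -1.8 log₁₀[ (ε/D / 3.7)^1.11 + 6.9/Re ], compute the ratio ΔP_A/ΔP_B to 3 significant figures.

ΔP_A/ΔP_B ≈ 0.180

Pipe A: V = Q/A = 0.011/0.004914 = 2.238 m/s; Re = 1.524e+04; ε/D = 3.92e-05; Haaland → f = 0.02765; ΔP_A = f(L/D)(ρV²/2) = 7.572e+05 Pa.
Pipe B: V = Q/A = 0.011/0.001863 = 5.905 m/s; Re = 2.475e+04; ε/D = 0.00267; Haaland → f = 0.02979; ΔP_B = f(L/D)(ρV²/2) = 4.215e+06 Pa.
ΔP_A/ΔP_B = 7.572e+05/4.215e+06 = 0.180.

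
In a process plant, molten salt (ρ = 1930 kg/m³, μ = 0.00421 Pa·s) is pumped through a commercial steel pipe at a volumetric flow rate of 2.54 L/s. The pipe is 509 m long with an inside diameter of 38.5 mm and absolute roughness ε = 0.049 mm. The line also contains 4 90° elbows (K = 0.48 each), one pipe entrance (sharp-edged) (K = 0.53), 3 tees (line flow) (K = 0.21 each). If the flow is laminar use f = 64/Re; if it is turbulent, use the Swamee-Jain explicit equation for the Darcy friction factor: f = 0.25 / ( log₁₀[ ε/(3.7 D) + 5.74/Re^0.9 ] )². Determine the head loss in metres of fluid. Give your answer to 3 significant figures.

h_f ≈ 83.5 m

Q = 2.54 L/s = 2.54/1000 = 0.00254 m³/s.
Cross-sectional area A = πD²/4 = π(0.0385)²/4 = 0.001164 m²; mean velocity V = Q/A = 0.00254/0.001164 = 2.182 m/s.
Reynolds number Re = ρVD/μ = 1930 · 2.182 · 0.0385 / 0.00421 = 3.851e+04.
Re > 4000 → turbulent. Relative roughness ε/D = 4.9e-05/0.0385 = 0.00127. Swamee-Jain: f = 0.25/(log₁₀[0.00127/3.7 + 5.74/3.851e+04^0.9])² = 0.25/(log₁₀[0.000344 + 0.000428])² = 0.25/(-3.112)² = 0.02581.
Total minor-loss coefficient ΣK = 4·0.48 + 1·0.53 + 3·0.21 = 3.08.
ΔP = [f·L/D + ΣK]·(ρV²/2) = [0.02581·509/0.0385 + 3.08]·(1930·2.182²/2) = [341.3 + 3.08]·4594 = 1.582e+06 Pa.
Head loss h_f = ΔP/(ρg) = 1.582e+06/(1930·9.81) = 83.5 m.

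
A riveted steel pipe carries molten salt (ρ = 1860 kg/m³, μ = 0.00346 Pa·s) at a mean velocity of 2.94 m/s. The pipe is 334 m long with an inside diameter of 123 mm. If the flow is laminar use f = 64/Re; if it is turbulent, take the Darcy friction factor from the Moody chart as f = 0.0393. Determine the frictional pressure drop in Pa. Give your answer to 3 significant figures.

ΔP ≈ 858000 Pa

Reynolds number Re = ρVD/μ = 1860 · 2.94 · 0.123 / 0.00346 = 1.944e+05.
Re > 4000 → turbulent; use the Moody-chart value f = 0.0393.
Darcy-Weisbach: ΔP = f(L/D)(ρV²/2) = 0.0393·(334/0.123)·(1860·2.94²/2) = 0.0393·2715·8039 = 8.579e+05 Pa.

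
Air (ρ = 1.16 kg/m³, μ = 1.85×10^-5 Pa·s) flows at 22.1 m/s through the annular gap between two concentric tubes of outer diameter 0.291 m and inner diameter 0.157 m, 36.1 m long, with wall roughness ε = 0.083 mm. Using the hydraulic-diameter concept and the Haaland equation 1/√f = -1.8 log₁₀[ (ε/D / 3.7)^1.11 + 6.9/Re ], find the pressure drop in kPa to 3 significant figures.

Hydraulic diameter D_h = 4A/P = D_o - D_i = 0.291 - 0.157 = 0.134 m.
Re = ρVD_h/μ = 1.16·22.1·0.134/1.85e-05 = 1.857e+05.
ε/D_h = 8.3e-05/0.134 = 0.000619; Haaland gives 1/√f = -1.8 log₁₀[6.43e-05+3.72e-05] = 7.188, so f = 0.01935.
ΔP = f(L/D_h)(ρV²/2) = 0.01935·36.1/0.134·283.3 = 1477 Pa.
ΔP = 1.48 kPa.

ΔP ≈ 1.48 kPa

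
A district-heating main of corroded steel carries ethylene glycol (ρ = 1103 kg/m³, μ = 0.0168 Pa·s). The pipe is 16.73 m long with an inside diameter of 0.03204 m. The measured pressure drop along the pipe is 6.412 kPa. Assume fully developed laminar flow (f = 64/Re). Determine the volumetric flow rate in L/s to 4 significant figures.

For laminar flow, f = 64/Re with Re = ρVD/μ, so Darcy-Weisbach reduces to ΔP = 32μLV/D². Solving for V: V = ΔP·D²/(32μL) = 6412·(0.03204)²/(32·0.0168·16.73) = 0.7319 m/s.
Check: Re = ρVD/μ = 1103·0.7319·0.03204/0.0168 = 1540 < 2300, so the laminar assumption holds.
Q = V·A = 0.7319·(π/4·0.03204²) = 0.0005901 m³/s = 0.5901 L/s.

Q ≈ 0.5901 L/s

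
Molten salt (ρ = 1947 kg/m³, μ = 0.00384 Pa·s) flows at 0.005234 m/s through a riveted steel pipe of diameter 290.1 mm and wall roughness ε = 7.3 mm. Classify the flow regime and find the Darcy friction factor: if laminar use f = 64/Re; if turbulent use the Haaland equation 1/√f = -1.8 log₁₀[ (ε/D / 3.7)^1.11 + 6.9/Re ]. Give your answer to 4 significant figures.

Re = ρVD/μ = 1947·0.005234·0.2901/0.00384 = 769.9.
Re < 2300 → laminar, so f = 64/Re = 0.08313 (roughness is irrelevant in laminar flow).

f ≈ 0.08313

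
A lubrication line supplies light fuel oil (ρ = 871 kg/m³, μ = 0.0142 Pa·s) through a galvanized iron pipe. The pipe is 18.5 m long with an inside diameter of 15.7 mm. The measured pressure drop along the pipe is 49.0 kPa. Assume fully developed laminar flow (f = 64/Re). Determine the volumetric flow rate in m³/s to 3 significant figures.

Q ≈ 2.78×10^-4 m³/s

For laminar flow, f = 64/Re with Re = ρVD/μ, so Darcy-Weisbach reduces to ΔP = 32μLV/D². Solving for V: V = ΔP·D²/(32μL) = 4.9e+04·(0.0157)²/(32·0.0142·18.5) = 1.437 m/s.
Check: Re = ρVD/μ = 871·1.437·0.0157/0.0142 = 1384 < 2300, so the laminar assumption holds.
Q = V·A = 1.437·(π/4·0.0157²) = 0.0002781 m³/s = 2.78×10^-4 m³/s.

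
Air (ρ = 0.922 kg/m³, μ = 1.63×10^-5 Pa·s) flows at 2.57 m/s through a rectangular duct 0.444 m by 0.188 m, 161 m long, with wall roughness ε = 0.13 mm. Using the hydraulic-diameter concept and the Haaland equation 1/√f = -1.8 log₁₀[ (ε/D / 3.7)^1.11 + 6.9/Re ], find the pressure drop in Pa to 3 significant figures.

Hydraulic diameter D_h = 4A/P = 4·(0.444·0.188)/(2·(0.444+0.188)) = 0.3339/1.264 = 0.2642 m.
Re = ρVD_h/μ = 0.922·2.57·0.2642/1.63e-05 = 3.84e+04.
ε/D_h = 0.00013/0.2642 = 0.000492; Haaland gives 1/√f = -1.8 log₁₀[4.98e-05+0.00018] = 6.551, so f = 0.0233.
ΔP = f(L/D_h)(ρV²/2) = 0.0233·161/0.2642·3.045 = 43.25 Pa.

ΔP ≈ 43.3 Pa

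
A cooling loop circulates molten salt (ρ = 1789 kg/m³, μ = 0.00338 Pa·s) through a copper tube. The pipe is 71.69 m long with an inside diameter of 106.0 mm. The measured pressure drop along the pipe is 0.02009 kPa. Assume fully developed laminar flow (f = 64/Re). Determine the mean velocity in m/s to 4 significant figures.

For laminar flow, f = 64/Re with Re = ρVD/μ, so Darcy-Weisbach reduces to ΔP = 32μLV/D². Solving for V: V = ΔP·D²/(32μL) = 20.09·(0.106)²/(32·0.00338·71.69) = 0.02911 m/s.
Check: Re = ρVD/μ = 1789·0.02911·0.106/0.00338 = 1633 < 2300, so the laminar assumption holds.

V ≈ 0.02911 m/s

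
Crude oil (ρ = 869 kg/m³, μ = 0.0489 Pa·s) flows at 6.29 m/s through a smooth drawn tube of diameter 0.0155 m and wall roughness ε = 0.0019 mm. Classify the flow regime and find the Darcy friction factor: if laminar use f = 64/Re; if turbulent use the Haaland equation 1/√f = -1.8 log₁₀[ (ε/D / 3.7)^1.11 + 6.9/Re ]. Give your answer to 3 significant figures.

f ≈ 0.0369

Re = ρVD/μ = 869·6.29·0.0155/0.0489 = 1733.
Re < 2300 → laminar, so f = 64/Re = 0.03694 (roughness is irrelevant in laminar flow).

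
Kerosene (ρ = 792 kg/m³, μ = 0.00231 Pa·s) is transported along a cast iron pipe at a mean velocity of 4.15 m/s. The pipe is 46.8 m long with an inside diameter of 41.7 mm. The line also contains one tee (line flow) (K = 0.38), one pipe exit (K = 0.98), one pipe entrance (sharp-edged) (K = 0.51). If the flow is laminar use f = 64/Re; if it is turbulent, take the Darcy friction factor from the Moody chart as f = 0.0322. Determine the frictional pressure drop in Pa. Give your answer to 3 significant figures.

ΔP ≈ 259000 Pa

Reynolds number Re = ρVD/μ = 792 · 4.15 · 0.0417 / 0.00231 = 5.933e+04.
Re > 4000 → turbulent; use the Moody-chart value f = 0.0322.
Total minor-loss coefficient ΣK = 1·0.38 + 1·0.98 + 1·0.51 = 1.87.
ΔP = [f·L/D + ΣK]·(ρV²/2) = [0.0322·46.8/0.0417 + 1.87]·(792·4.15²/2) = [36.14 + 1.87]·6820 = 2.592e+05 Pa.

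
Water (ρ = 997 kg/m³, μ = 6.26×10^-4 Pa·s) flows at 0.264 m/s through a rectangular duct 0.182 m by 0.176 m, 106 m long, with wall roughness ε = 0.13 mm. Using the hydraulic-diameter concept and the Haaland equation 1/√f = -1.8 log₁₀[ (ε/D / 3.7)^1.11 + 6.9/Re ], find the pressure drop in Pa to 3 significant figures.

Hydraulic diameter D_h = 4A/P = 4·(0.182·0.176)/(2·(0.182+0.176)) = 0.1281/0.716 = 0.1789 m.
Re = ρVD_h/μ = 997·0.264·0.1789/0.000626 = 7.524e+04.
ε/D_h = 0.00013/0.1789 = 0.000726; Haaland gives 1/√f = -1.8 log₁₀[7.68e-05+9.17e-05] = 6.792, so f = 0.02168.
ΔP = f(L/D_h)(ρV²/2) = 0.02168·106/0.1789·34.74 = 446.1 Pa.

ΔP ≈ 446 Pa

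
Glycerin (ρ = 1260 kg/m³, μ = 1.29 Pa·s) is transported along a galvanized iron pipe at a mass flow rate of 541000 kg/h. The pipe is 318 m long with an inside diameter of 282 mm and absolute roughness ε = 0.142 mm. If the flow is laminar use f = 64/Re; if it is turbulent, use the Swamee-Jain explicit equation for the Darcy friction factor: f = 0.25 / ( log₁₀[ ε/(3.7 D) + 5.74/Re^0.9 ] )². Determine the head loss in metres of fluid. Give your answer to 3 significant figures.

h_f ≈ 25.5 m

ṁ = 541000 kg/h = 541000/3600 = 150.3 kg/s.
A = πD²/4 = π(0.282)²/4 = 0.06246 m²; mean velocity V = ṁ/(ρA) = 150.3/(1260 · 0.06246) = 1.91 m/s.
Reynolds number Re = ρVD/μ = 1260 · 1.91 · 0.282 / 1.29 = 526.
Re < 2300 → laminar flow, so f = 64/Re = 64/526 = 0.1217 (the turbulent correlation is not needed).
Darcy-Weisbach: ΔP = f(L/D)(ρV²/2) = 0.1217·(318/0.282)·(1260·1.91²/2) = 0.1217·1128·2297 = 3.152e+05 Pa.
Head loss h_f = ΔP/(ρg) = 3.152e+05/(1260·9.81) = 25.5 m.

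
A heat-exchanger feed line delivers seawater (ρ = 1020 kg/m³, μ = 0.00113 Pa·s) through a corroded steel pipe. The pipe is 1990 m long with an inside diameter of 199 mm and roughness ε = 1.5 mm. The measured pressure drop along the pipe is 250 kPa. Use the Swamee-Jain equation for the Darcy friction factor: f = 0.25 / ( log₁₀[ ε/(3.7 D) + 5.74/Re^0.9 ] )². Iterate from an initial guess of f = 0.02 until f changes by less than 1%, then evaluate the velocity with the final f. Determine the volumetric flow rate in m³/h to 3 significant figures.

Rearranging Darcy-Weisbach: V = √(2·ΔP·D/(f·L·ρ)). With ε/D = 0.0015/0.199 = 0.00754, iterate starting from f = 0.02:
  f = 0.02 → V = √(2·2.5e+05·0.199/(0.02·1990·1020)) = 1.566 m/s; Re = ρVD/μ = 2.812e+05; f → 0.03491
  f = 0.03491 → V = 1.185 m/s; Re = 2.128e+05; f → 0.03502
Converged (Δf/f < 1%). With the final f = 0.03502: V = √(2·2.5e+05·0.199/(0.03502·1990·1020)) = 1.183 m/s.
Q = V·A = 1.183·(π/4·0.199²) = 0.0368 m³/s = 132 m³/h.

Q ≈ 132 m³/h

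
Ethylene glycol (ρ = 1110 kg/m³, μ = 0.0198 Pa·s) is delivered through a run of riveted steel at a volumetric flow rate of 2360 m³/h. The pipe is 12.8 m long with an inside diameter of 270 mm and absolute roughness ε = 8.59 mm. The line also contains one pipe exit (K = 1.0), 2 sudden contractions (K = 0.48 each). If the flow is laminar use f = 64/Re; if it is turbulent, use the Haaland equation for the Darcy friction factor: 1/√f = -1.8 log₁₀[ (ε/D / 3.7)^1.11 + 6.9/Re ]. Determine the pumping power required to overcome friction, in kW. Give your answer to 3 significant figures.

Q = 2360 m³/h = 2360/3600 = 0.6556 m³/s.
Cross-sectional area A = πD²/4 = π(0.27)²/4 = 0.05726 m²; mean velocity V = Q/A = 0.6556/0.05726 = 11.45 m/s.
Reynolds number Re = ρVD/μ = 1110 · 11.45 · 0.27 / 0.0198 = 1.733e+05.
Re > 4000 → turbulent. Relative roughness ε/D = 0.00859/0.27 = 0.0318. Haaland: 1/√f = -1.8 log₁₀[(0.0318/3.7)^1.11 + 6.9/1.733e+05] = -1.8 log₁₀[0.0051 + 3.98e-05] = 4.121, so f = 0.05889.
Total minor-loss coefficient ΣK = 1·1 + 2·0.48 = 1.96.
ΔP = [f·L/D + ΣK]·(ρV²/2) = [0.05889·12.8/0.27 + 1.96]·(1110·11.45²/2) = [2.792 + 1.96]·7.276e+04 = 3.457e+05 Pa.
Pumping power P = QΔP = 0.6556·3.457e+05 = 226600 W = 227 kW.

P ≈ 227 kW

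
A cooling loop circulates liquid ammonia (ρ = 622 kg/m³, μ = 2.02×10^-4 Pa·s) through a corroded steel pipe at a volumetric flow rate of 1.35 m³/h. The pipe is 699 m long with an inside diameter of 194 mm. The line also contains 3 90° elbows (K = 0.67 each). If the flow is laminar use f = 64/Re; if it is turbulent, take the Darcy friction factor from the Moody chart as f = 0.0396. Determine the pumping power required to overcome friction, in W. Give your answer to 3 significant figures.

P ≈ 0.00272 W

Q = 1.35 m³/h = 1.35/3600 = 0.000375 m³/s.
Cross-sectional area A = πD²/4 = π(0.194)²/4 = 0.02956 m²; mean velocity V = Q/A = 0.000375/0.02956 = 0.01269 m/s.
Reynolds number Re = ρVD/μ = 622 · 0.01269 · 0.194 / 0.000202 = 7578.
Re > 4000 → turbulent; use the Moody-chart value f = 0.0396.
Total minor-loss coefficient ΣK = 3·0.67 = 2.01.
ΔP = [f·L/D + ΣK]·(ρV²/2) = [0.0396·699/0.194 + 2.01]·(622·0.01269²/2) = [142.7 + 2.01]·0.05005 = 7.242 Pa.
Pumping power P = QΔP = 0.000375·7.242 = 0.002716 W = 0.00272 W.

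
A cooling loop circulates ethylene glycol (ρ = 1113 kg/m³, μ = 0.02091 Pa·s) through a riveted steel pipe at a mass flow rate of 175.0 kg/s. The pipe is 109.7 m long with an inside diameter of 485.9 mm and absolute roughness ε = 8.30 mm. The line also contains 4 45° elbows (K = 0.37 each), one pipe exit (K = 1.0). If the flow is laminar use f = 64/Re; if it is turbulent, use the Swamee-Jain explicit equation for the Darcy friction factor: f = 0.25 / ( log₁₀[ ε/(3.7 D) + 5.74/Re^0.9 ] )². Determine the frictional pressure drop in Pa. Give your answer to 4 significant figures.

ΔP ≈ 5362 Pa

A = πD²/4 = π(0.4859)²/4 = 0.1854 m²; mean velocity V = ṁ/(ρA) = 175/(1113 · 0.1854) = 0.8479 m/s.
Reynolds number Re = ρVD/μ = 1113 · 0.8479 · 0.4859 / 0.0209 = 2.193e+04.
Re > 4000 → turbulent. Relative roughness ε/D = 0.0083/0.4859 = 0.0171. Swamee-Jain: f = 0.25/(log₁₀[0.0171/3.7 + 5.74/2.193e+04^0.9])² = 0.25/(log₁₀[0.00462 + 0.000711])² = 0.25/(-2.273)² = 0.04837.
Total minor-loss coefficient ΣK = 4·0.37 + 1·1 = 2.48.
ΔP = [f·L/D + ΣK]·(ρV²/2) = [0.04837·109.7/0.4859 + 2.48]·(1113·0.8479²/2) = [10.92 + 2.48]·400.1 = 5362 Pa.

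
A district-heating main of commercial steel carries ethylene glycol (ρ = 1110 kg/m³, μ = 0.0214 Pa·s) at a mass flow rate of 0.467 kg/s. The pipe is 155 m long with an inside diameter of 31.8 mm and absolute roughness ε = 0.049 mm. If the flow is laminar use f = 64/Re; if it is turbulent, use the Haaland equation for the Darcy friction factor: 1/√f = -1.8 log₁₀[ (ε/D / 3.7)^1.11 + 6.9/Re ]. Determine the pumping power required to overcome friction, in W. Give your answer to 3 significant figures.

P ≈ 23.4 W

A = πD²/4 = π(0.0318)²/4 = 0.0007942 m²; mean velocity V = ṁ/(ρA) = 0.467/(1110 · 0.0007942) = 0.5297 m/s.
Reynolds number Re = ρVD/μ = 1110 · 0.5297 · 0.0318 / 0.0214 = 873.7.
Re < 2300 → laminar flow, so f = 64/Re = 64/873.7 = 0.07325 (the turbulent correlation is not needed).
Darcy-Weisbach: ΔP = f(L/D)(ρV²/2) = 0.07325·(155/0.0318)·(1110·0.5297²/2) = 0.07325·4874·155.7 = 5.56e+04 Pa.
Q = ṁ/ρ = 0.467/1110 = 0.0004207 m³/s.
Pumping power P = QΔP = 0.0004207·5.56e+04 = 23.39 W = 23.4 W.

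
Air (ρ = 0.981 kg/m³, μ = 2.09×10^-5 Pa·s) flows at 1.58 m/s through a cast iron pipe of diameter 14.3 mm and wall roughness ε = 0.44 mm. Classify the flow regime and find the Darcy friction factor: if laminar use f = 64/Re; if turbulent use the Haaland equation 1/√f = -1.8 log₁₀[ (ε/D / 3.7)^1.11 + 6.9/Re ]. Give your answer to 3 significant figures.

f ≈ 0.0603

Re = ρVD/μ = 0.981·1.58·0.0143/2.09e-05 = 1061.
Re < 2300 → laminar, so f = 64/Re = 0.06035 (roughness is irrelevant in laminar flow).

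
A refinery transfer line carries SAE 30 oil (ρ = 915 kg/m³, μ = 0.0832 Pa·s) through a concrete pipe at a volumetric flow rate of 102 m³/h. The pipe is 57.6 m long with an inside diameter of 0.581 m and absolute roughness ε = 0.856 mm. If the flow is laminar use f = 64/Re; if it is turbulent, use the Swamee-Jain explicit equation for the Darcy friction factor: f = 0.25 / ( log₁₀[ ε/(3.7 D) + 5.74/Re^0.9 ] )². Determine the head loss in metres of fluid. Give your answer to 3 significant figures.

h_f ≈ 0.00541 m

Q = 102 m³/h = 102/3600 = 0.02833 m³/s.
Cross-sectional area A = πD²/4 = π(0.581)²/4 = 0.2651 m²; mean velocity V = Q/A = 0.02833/0.2651 = 0.1069 m/s.
Reynolds number Re = ρVD/μ = 915 · 0.1069 · 0.581 / 0.0832 = 682.9.
Re < 2300 → laminar flow, so f = 64/Re = 64/682.9 = 0.09372 (the turbulent correlation is not needed).
Darcy-Weisbach: ΔP = f(L/D)(ρV²/2) = 0.09372·(57.6/0.581)·(915·0.1069²/2) = 0.09372·99.14·5.225 = 48.55 Pa.
Head loss h_f = ΔP/(ρg) = 48.55/(915·9.81) = 0.00541 m.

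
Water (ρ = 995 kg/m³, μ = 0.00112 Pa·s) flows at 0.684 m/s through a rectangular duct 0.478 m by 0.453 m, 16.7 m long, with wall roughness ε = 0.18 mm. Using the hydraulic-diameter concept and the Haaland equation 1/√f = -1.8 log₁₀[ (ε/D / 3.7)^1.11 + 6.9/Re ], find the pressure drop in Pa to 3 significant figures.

Hydraulic diameter D_h = 4A/P = 4·(0.478·0.453)/(2·(0.478+0.453)) = 0.8661/1.862 = 0.4652 m.
Re = ρVD_h/μ = 995·0.684·0.4652/0.00112 = 2.827e+05.
ε/D_h = 0.00018/0.4652 = 0.000387; Haaland gives 1/√f = -1.8 log₁₀[3.82e-05+2.44e-05] = 7.567, so f = 0.01747.
ΔP = f(L/D_h)(ρV²/2) = 0.01747·16.7/0.4652·232.8 = 146 Pa.

ΔP ≈ 146 Pa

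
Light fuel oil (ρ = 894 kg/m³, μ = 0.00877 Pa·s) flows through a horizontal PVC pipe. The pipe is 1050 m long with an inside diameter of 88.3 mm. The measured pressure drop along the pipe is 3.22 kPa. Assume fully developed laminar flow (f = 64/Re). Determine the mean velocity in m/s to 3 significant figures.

For laminar flow, f = 64/Re with Re = ρVD/μ, so Darcy-Weisbach reduces to ΔP = 32μLV/D². Solving for V: V = ΔP·D²/(32μL) = 3220·(0.0883)²/(32·0.00877·1050) = 0.0852 m/s.
Check: Re = ρVD/μ = 894·0.0852·0.0883/0.00877 = 766.9 < 2300, so the laminar assumption holds.

V ≈ 0.0852 m/s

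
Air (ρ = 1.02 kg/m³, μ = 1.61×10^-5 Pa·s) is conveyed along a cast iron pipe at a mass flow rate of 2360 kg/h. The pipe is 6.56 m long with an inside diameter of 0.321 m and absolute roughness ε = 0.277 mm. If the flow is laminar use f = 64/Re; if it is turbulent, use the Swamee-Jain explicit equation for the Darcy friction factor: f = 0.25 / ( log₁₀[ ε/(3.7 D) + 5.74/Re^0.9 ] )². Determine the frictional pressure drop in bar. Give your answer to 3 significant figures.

ΔP ≈ 1.38×10^-4 bar

ṁ = 2360 kg/h = 2360/3600 = 0.6556 kg/s.
A = πD²/4 = π(0.321)²/4 = 0.08093 m²; mean velocity V = ṁ/(ρA) = 0.6556/(1.02 · 0.08093) = 7.942 m/s.
Reynolds number Re = ρVD/μ = 1.02 · 7.942 · 0.321 / 1.61e-05 = 1.615e+05.
Re > 4000 → turbulent. Relative roughness ε/D = 0.000277/0.321 = 0.000863. Swamee-Jain: f = 0.25/(log₁₀[0.000863/3.7 + 5.74/1.615e+05^0.9])² = 0.25/(log₁₀[0.000233 + 0.000118])² = 0.25/(-3.455)² = 0.02095.
Darcy-Weisbach: ΔP = f(L/D)(ρV²/2) = 0.02095·(6.56/0.321)·(1.02·7.942²/2) = 0.02095·20.44·32.17 = 13.77 Pa.
ΔP = 13.77 Pa = 1.38×10^-4 bar.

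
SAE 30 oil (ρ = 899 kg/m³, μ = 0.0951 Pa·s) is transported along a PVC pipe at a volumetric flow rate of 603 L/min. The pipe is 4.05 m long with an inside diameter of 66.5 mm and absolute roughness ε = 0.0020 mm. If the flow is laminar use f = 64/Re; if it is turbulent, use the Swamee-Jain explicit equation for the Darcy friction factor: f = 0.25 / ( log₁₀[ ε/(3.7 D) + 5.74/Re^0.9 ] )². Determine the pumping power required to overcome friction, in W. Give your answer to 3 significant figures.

Q = 603 L/min = 603/60000 = 0.01005 m³/s.
Cross-sectional area A = πD²/4 = π(0.0665)²/4 = 0.003473 m²; mean velocity V = Q/A = 0.01005/0.003473 = 2.894 m/s.
Reynolds number Re = ρVD/μ = 899 · 2.894 · 0.0665 / 0.0951 = 1819.
Re < 2300 → laminar flow, so f = 64/Re = 64/1819 = 0.03518 (the turbulent correlation is not needed).
Darcy-Weisbach: ΔP = f(L/D)(ρV²/2) = 0.03518·(4.05/0.0665)·(899·2.894²/2) = 0.03518·60.9·3764 = 8064 Pa.
Pumping power P = QΔP = 0.01005·8064 = 81.05 W = 81.0 W.

P ≈ 81.0 W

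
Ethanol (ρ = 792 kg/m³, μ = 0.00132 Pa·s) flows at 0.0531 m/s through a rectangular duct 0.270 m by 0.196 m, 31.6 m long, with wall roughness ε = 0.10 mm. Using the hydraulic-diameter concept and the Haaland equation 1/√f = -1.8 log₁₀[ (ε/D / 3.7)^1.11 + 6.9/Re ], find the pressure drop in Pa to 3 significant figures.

Hydraulic diameter D_h = 4A/P = 4·(0.27·0.196)/(2·(0.27+0.196)) = 0.2117/0.932 = 0.2271 m.
Re = ρVD_h/μ = 792·0.0531·0.2271/0.00132 = 7236.
ε/D_h = 0.0001/0.2271 = 0.00044; Haaland gives 1/√f = -1.8 log₁₀[4.4e-05+0.000954] = 5.402, so f = 0.03427.
ΔP = f(L/D_h)(ρV²/2) = 0.03427·31.6/0.2271·1.117 = 5.324 Pa.

ΔP ≈ 5.32 Pa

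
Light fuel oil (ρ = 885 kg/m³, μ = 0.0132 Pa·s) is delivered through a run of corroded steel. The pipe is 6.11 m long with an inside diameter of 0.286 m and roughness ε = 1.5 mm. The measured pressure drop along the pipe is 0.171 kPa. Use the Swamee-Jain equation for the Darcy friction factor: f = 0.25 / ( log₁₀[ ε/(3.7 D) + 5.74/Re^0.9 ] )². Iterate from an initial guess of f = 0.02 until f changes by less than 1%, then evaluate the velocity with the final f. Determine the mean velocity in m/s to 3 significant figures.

Rearranging Darcy-Weisbach: V = √(2·ΔP·D/(f·L·ρ)). With ε/D = 0.0015/0.286 = 0.00524, iterate starting from f = 0.02:
  f = 0.02 → V = √(2·171·0.286/(0.02·6.11·885)) = 0.951 m/s; Re = ρVD/μ = 1.824e+04; f → 0.0357
  f = 0.0357 → V = 0.7119 m/s; Re = 1.365e+04; f → 0.03696
  f = 0.03696 → V = 0.6996 m/s; Re = 1.341e+04; f → 0.03704
Converged (Δf/f < 1%). With the final f = 0.03704: V = √(2·171·0.286/(0.03704·6.11·885)) = 0.6988 m/s.

V ≈ 0.699 m/s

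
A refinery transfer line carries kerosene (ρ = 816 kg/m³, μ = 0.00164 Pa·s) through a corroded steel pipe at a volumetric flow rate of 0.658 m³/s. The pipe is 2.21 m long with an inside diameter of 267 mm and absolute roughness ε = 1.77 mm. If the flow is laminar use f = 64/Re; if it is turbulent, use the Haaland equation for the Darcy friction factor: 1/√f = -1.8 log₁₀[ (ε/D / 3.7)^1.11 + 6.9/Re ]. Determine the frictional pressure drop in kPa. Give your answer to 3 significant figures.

Cross-sectional area A = πD²/4 = π(0.267)²/4 = 0.05599 m²; mean velocity V = Q/A = 0.658/0.05599 = 11.75 m/s.
Reynolds number Re = ρVD/μ = 816 · 11.75 · 0.267 / 0.00164 = 1.561e+06.
Re > 4000 → turbulent. Relative roughness ε/D = 0.00177/0.267 = 0.00663. Haaland: 1/√f = -1.8 log₁₀[(0.00663/3.7)^1.11 + 6.9/1.561e+06] = -1.8 log₁₀[0.000894 + 4.42e-06] = 5.484, so f = 0.03325.
Darcy-Weisbach: ΔP = f(L/D)(ρV²/2) = 0.03325·(2.21/0.267)·(816·11.75²/2) = 0.03325·8.277·5.635e+04 = 1.551e+04 Pa.
ΔP = 1.551e+04 Pa = 15.5 kPa.

ΔP ≈ 15.5 kPa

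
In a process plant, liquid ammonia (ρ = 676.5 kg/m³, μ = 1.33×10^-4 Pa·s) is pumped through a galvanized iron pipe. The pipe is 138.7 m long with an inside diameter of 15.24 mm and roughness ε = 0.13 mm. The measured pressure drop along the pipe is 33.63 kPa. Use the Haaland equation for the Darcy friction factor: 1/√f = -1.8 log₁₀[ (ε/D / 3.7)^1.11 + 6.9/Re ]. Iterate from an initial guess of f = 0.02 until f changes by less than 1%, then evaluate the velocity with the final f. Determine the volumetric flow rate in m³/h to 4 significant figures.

Rearranging Darcy-Weisbach: V = √(2·ΔP·D/(f·L·ρ)). With ε/D = 0.00013/0.01524 = 0.00853, iterate starting from f = 0.02:
  f = 0.02 → V = √(2·3.363e+04·0.01524/(0.02·138.7·676.5)) = 0.7391 m/s; Re = ρVD/μ = 5.729e+04; f → 0.03708
  f = 0.03708 → V = 0.5428 m/s; Re = 4.208e+04; f → 0.03745
Converged (Δf/f < 1%). With the final f = 0.03745: V = √(2·3.363e+04·0.01524/(0.03745·138.7·676.5)) = 0.5401 m/s.
Q = V·A = 0.5401·(π/4·0.01524²) = 9.853e-05 m³/s = 0.3547 m³/h.

Q ≈ 0.3547 m³/h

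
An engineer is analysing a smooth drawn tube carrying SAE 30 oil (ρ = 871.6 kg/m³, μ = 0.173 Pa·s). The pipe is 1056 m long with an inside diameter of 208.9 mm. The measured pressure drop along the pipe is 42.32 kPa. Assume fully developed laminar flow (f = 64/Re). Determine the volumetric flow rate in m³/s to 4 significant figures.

For laminar flow, f = 64/Re with Re = ρVD/μ, so Darcy-Weisbach reduces to ΔP = 32μLV/D². Solving for V: V = ΔP·D²/(32μL) = 4.232e+04·(0.2089)²/(32·0.173·1056) = 0.3159 m/s.
Check: Re = ρVD/μ = 871.6·0.3159·0.2089/0.173 = 332.5 < 2300, so the laminar assumption holds.
Q = V·A = 0.3159·(π/4·0.2089²) = 0.01083 m³/s = 0.01083 m³/s.

Q ≈ 0.01083 m³/s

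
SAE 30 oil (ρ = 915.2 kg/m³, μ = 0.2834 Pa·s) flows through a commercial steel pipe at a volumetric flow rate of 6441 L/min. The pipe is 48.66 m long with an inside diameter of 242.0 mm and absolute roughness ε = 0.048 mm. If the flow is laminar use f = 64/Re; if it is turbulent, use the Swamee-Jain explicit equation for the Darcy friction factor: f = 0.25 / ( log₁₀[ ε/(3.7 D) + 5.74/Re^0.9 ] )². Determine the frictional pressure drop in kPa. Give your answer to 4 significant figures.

ΔP ≈ 17.59 kPa

Q = 6441 L/min = 6441/60000 = 0.1074 m³/s.
Cross-sectional area A = πD²/4 = π(0.242)²/4 = 0.046 m²; mean velocity V = Q/A = 0.1074/0.046 = 2.334 m/s.
Reynolds number Re = ρVD/μ = 915.2 · 2.334 · 0.242 / 0.283 = 1824.
Re < 2300 → laminar flow, so f = 64/Re = 64/1824 = 0.03509 (the turbulent correlation is not needed).
Darcy-Weisbach: ΔP = f(L/D)(ρV²/2) = 0.03509·(48.66/0.242)·(915.2·2.334²/2) = 0.03509·201.1·2493 = 1.759e+04 Pa.
ΔP = 1.759e+04 Pa = 17.59 kPa.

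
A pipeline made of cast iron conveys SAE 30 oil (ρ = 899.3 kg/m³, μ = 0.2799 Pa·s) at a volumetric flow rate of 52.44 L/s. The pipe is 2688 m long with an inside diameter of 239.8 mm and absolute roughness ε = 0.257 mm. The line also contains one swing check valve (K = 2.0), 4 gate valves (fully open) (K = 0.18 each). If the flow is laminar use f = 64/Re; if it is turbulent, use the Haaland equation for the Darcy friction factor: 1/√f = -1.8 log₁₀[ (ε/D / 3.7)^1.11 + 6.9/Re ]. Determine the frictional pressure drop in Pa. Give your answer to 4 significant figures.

Q = 52.44 L/s = 52.44/1000 = 0.05244 m³/s.
Cross-sectional area A = πD²/4 = π(0.2398)²/4 = 0.04516 m²; mean velocity V = Q/A = 0.05244/0.04516 = 1.161 m/s.
Reynolds number Re = ρVD/μ = 899.3 · 1.161 · 0.2398 / 0.28 = 894.6.
Re < 2300 → laminar flow, so f = 64/Re = 64/894.6 = 0.07154 (the turbulent correlation is not needed).
Total minor-loss coefficient ΣK = 1·2 + 4·0.18 = 2.72.
ΔP = [f·L/D + ΣK]·(ρV²/2) = [0.07154·2688/0.2398 + 2.72]·(899.3·1.161²/2) = [801.9 + 2.72]·606.2 = 4.878e+05 Pa.

ΔP ≈ 487800 Pa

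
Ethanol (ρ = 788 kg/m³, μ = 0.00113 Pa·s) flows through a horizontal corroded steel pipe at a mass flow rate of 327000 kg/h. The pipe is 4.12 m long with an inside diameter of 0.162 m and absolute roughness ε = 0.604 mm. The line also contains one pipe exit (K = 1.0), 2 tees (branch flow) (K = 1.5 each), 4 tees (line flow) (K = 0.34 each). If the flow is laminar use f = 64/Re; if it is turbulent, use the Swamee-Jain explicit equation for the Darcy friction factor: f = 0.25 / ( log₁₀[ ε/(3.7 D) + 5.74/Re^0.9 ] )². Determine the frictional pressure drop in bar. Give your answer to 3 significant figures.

ṁ = 327000 kg/h = 327000/3600 = 90.83 kg/s.
A = πD²/4 = π(0.162)²/4 = 0.02061 m²; mean velocity V = ṁ/(ρA) = 90.83/(788 · 0.02061) = 5.592 m/s.
Reynolds number Re = ρVD/μ = 788 · 5.592 · 0.162 / 0.00113 = 6.318e+05.
Re > 4000 → turbulent. Relative roughness ε/D = 0.000604/0.162 = 0.00373. Swamee-Jain: f = 0.25/(log₁₀[0.00373/3.7 + 5.74/6.318e+05^0.9])² = 0.25/(log₁₀[0.00101 + 3.45e-05])² = 0.25/(-2.982)² = 0.02811.
Total minor-loss coefficient ΣK = 1·1 + 2·1.5 + 4·0.34 = 5.36.
ΔP = [f·L/D + ΣK]·(ρV²/2) = [0.02811·4.12/0.162 + 5.36]·(788·5.592²/2) = [0.715 + 5.36]·1.232e+04 = 7.486e+04 Pa.
ΔP = 7.486e+04 Pa = 0.749 bar.

ΔP ≈ 0.749 bar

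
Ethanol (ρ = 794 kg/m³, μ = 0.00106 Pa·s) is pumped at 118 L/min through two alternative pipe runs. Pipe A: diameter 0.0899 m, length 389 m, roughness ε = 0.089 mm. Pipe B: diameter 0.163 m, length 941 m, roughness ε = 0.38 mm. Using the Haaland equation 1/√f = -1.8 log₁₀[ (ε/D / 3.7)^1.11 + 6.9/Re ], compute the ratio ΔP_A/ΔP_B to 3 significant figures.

ΔP_A/ΔP_B ≈ 6.71

Pipe A: V = Q/A = 0.001967/0.006348 = 0.3098 m/s; Re = 2.086e+04; ε/D = 0.00099; Haaland → f = 0.02738; ΔP_A = f(L/D)(ρV²/2) = 4515 Pa.
Pipe B: V = Q/A = 0.001967/0.02087 = 0.09425 m/s; Re = 1.151e+04; ε/D = 0.00233; Haaland → f = 0.03306; ΔP_B = f(L/D)(ρV²/2) = 672.9 Pa.
ΔP_A/ΔP_B = 4515/672.9 = 6.71.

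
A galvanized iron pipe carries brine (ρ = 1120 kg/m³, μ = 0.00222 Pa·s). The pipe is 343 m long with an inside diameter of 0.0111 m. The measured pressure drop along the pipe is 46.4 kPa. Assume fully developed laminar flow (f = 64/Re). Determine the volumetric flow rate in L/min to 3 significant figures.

Q ≈ 1.36 L/min

For laminar flow, f = 64/Re with Re = ρVD/μ, so Darcy-Weisbach reduces to ΔP = 32μLV/D². Solving for V: V = ΔP·D²/(32μL) = 4.64e+04·(0.0111)²/(32·0.00222·343) = 0.2346 m/s.
Check: Re = ρVD/μ = 1120·0.2346·0.0111/0.00222 = 1314 < 2300, so the laminar assumption holds.
Q = V·A = 0.2346·(π/4·0.0111²) = 2.27e-05 m³/s = 1.36 L/min.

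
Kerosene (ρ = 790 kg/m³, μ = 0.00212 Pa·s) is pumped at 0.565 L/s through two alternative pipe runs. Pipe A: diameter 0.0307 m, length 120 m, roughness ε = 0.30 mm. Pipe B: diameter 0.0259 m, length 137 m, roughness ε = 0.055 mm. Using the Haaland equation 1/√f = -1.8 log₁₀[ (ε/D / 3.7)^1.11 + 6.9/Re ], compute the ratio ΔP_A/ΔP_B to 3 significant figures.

Pipe A: V = Q/A = 0.000565/0.0007402 = 0.7633 m/s; Re = 8732; ε/D = 0.00977; Haaland → f = 0.04347; ΔP_A = f(L/D)(ρV²/2) = 3.91e+04 Pa.
Pipe B: V = Q/A = 0.000565/0.0005269 = 1.072 m/s; Re = 1.035e+04; ε/D = 0.00212; Haaland → f = 0.03347; ΔP_B = f(L/D)(ρV²/2) = 8.043e+04 Pa.
ΔP_A/ΔP_B = 3.91e+04/8.043e+04 = 0.486.

ΔP_A/ΔP_B ≈ 0.486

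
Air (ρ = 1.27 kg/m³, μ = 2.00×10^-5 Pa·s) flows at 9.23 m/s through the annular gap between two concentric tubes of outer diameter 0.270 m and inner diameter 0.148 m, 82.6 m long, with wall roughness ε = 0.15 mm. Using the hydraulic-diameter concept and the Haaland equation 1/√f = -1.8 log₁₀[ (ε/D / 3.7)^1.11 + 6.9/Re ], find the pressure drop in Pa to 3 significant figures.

ΔP ≈ 858 Pa

Hydraulic diameter D_h = 4A/P = D_o - D_i = 0.27 - 0.148 = 0.122 m.
Re = ρVD_h/μ = 1.27·9.23·0.122/2e-05 = 7.15e+04.
ε/D_h = 0.00015/0.122 = 0.00123; Haaland gives 1/√f = -1.8 log₁₀[0.000138+9.65e-05] = 6.535, so f = 0.02342.
ΔP = f(L/D_h)(ρV²/2) = 0.02342·82.6/0.122·54.1 = 857.7 Pa.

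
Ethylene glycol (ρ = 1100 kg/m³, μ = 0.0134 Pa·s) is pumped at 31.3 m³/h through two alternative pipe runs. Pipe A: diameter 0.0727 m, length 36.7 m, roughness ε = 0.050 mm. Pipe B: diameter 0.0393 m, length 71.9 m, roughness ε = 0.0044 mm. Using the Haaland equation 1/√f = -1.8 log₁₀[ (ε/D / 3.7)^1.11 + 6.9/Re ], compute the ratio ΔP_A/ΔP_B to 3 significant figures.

Pipe A: V = Q/A = 0.008694/0.004151 = 2.095 m/s; Re = 1.25e+04; ε/D = 0.000688; Haaland → f = 0.03005; ΔP_A = f(L/D)(ρV²/2) = 3.661e+04 Pa.
Pipe B: V = Q/A = 0.008694/0.001213 = 7.167 m/s; Re = 2.312e+04; ε/D = 0.000112; Haaland → f = 0.02503; ΔP_B = f(L/D)(ρV²/2) = 1.294e+06 Pa.
ΔP_A/ΔP_B = 3.661e+04/1.294e+06 = 0.0283.

ΔP_A/ΔP_B ≈ 0.0283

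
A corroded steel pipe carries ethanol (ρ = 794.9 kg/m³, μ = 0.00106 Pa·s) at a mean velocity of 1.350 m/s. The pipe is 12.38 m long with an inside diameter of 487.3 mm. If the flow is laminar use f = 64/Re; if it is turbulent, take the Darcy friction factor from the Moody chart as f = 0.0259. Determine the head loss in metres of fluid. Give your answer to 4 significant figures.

Reynolds number Re = ρVD/μ = 794.9 · 1.35 · 0.4873 / 0.00106 = 4.933e+05.
Re > 4000 → turbulent; use the Moody-chart value f = 0.0259.
Darcy-Weisbach: ΔP = f(L/D)(ρV²/2) = 0.0259·(12.38/0.4873)·(794.9·1.35²/2) = 0.0259·25.41·724.4 = 476.6 Pa.
Head loss h_f = ΔP/(ρg) = 476.6/(794.9·9.81) = 0.06112 m.

h_f ≈ 0.06112 m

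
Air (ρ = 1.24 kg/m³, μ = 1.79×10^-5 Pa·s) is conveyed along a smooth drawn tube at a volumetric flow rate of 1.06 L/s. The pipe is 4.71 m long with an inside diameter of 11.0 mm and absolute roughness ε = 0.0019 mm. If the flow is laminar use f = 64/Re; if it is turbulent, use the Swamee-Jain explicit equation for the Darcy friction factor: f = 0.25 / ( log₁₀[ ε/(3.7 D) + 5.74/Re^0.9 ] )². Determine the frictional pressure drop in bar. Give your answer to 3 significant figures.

Q = 1.06 L/s = 1.06/1000 = 0.00106 m³/s.
Cross-sectional area A = πD²/4 = π(0.011)²/4 = 9.503e-05 m²; mean velocity V = Q/A = 0.00106/9.503e-05 = 11.15 m/s.
Reynolds number Re = ρVD/μ = 1.24 · 11.15 · 0.011 / 1.79e-05 = 8499.
Re > 4000 → turbulent. Relative roughness ε/D = 1.9e-06/0.011 = 0.000173. Swamee-Jain: f = 0.25/(log₁₀[0.000173/3.7 + 5.74/8499^0.9])² = 0.25/(log₁₀[4.67e-05 + 0.00167])² = 0.25/(-2.766)² = 0.03269.
Darcy-Weisbach: ΔP = f(L/D)(ρV²/2) = 0.03269·(4.71/0.011)·(1.24·11.15²/2) = 0.03269·428.2·77.14 = 1080 Pa.
ΔP = 1080 Pa = 0.0108 bar.

ΔP ≈ 0.0108 bar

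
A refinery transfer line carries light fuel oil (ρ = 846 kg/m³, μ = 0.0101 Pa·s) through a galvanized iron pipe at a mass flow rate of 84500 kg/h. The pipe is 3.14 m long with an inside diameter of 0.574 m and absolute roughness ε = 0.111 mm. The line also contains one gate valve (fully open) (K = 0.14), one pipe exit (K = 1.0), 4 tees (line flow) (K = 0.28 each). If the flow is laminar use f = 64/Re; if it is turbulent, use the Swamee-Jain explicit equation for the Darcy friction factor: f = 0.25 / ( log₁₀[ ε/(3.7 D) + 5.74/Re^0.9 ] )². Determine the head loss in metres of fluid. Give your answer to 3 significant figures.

ṁ = 84500 kg/h = 84500/3600 = 23.47 kg/s.
A = πD²/4 = π(0.574)²/4 = 0.2588 m²; mean velocity V = ṁ/(ρA) = 23.47/(846 · 0.2588) = 0.1072 m/s.
Reynolds number Re = ρVD/μ = 846 · 0.1072 · 0.574 / 0.0101 = 5155.
Re > 4000 → turbulent. Relative roughness ε/D = 0.000111/0.574 = 0.000193. Swamee-Jain: f = 0.25/(log₁₀[0.000193/3.7 + 5.74/5155^0.9])² = 0.25/(log₁₀[5.23e-05 + 0.00262])² = 0.25/(-2.574)² = 0.03775.
Total minor-loss coefficient ΣK = 1·0.14 + 1·1 + 4·0.28 = 2.26.
ΔP = [f·L/D + ΣK]·(ρV²/2) = [0.03775·3.14/0.574 + 2.26]·(846·0.1072²/2) = [0.2065 + 2.26]·4.863 = 11.99 Pa.
Head loss h_f = ΔP/(ρg) = 11.99/(846·9.81) = 0.00145 m.

h_f ≈ 0.00145 m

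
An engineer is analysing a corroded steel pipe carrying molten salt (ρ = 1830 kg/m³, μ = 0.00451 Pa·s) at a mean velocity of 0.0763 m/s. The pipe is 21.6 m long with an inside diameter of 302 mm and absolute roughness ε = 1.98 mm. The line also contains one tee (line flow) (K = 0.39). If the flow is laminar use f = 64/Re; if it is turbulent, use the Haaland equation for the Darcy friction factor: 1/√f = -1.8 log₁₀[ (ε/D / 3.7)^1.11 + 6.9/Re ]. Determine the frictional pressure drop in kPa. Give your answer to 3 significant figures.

ΔP ≈ 0.0172 kPa

Reynolds number Re = ρVD/μ = 1830 · 0.0763 · 0.302 / 0.00451 = 9350.
Re > 4000 → turbulent. Relative roughness ε/D = 0.00198/0.302 = 0.00656. Haaland: 1/√f = -1.8 log₁₀[(0.00656/3.7)^1.11 + 6.9/9350] = -1.8 log₁₀[0.000883 + 0.000738] = 5.023, so f = 0.03964.
Total minor-loss coefficient ΣK = 1·0.39 = 0.39.
ΔP = [f·L/D + ΣK]·(ρV²/2) = [0.03964·21.6/0.302 + 0.39]·(1830·0.0763²/2) = [2.835 + 0.39]·5.327 = 17.18 Pa.
ΔP = 17.18 Pa = 0.0172 kPa.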